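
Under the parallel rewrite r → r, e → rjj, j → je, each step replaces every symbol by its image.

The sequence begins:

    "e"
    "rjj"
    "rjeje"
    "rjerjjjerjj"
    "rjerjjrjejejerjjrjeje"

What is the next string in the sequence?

Rewriting the 21 symbols of rjerjjrjejejerjjrjeje one by one yields r je rjj r je je r je rjj je rjj je rjj r je je r je rjj je rjj; concatenated:

rjerjjrjejerjerjjjerjjjerjjrjejerjerjjjerjj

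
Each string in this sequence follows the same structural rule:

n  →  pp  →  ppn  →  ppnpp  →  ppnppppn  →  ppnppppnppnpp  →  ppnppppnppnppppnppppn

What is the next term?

ppnppppnppnppppnppppnppnppppnppnpp

This is a Fibonacci-style word recurrence s(k) = s(k−1)·s(k−2): e.g. pp·n = ppn.
Continuing: ppnppppnppnppppnppppn · ppnppppnppnpp gives term 8.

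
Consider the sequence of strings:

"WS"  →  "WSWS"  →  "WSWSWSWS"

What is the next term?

WSWSWSWSWSWSWSWS

s(k+1) = s(k)·s(k) — each term doubles the last.
So the next term is two copies of WSWSWSWS.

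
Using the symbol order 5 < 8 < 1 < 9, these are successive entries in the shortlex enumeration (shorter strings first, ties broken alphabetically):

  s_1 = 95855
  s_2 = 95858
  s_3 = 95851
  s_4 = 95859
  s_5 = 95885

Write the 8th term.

95889

Advancing 3 positions from 95885 through 95885 → 95888 → 95881 reaches term 8.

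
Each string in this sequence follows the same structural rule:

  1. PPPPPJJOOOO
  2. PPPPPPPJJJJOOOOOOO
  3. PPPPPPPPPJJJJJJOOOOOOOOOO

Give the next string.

Each string has the form P^{2n+3} J^{2n} O^{3n+1} (n = 1, 2, …).
At n = 4 the blocks have lengths 11, 8, 13.

PPPPPPPPPPPJJJJJJJJOOOOOOOOOOOOO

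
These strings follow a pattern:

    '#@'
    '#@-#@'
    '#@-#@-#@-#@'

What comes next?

#@-#@-#@-#@-#@-#@-#@-#@

Each string is two copies of the previous one joined by '-'.
One more doubling of #@-#@-#@-#@ gives the answer.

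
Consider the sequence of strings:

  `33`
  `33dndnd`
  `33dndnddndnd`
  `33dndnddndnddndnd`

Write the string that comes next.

Each term is the previous one with dndnd appended.
Applying this once more to 33dndnddndnddndnd:

33dndnddndnddndnddndnd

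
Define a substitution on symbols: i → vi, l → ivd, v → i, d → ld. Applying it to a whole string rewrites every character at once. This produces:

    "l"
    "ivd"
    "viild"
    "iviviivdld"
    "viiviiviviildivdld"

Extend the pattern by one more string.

iviviiviviiviiviviivdldviildivdld

Applying the rule to each of the 18 symbols of viiviiviviildivdld gives the pieces i vi vi i vi vi i vi i vi vi ivd ld vi i ld ivd ld, which concatenate to the answer.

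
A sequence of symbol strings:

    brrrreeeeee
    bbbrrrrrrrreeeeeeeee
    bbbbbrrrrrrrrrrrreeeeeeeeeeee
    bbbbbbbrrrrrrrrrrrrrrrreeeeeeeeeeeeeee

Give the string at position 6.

Each string has the form b^{2n-1} r^{4n} e^{3n+3} (n = 1, 2, …).
Setting n = 6 gives 11, 24, 21 characters in each block.

bbbbbbbbbbbrrrrrrrrrrrrrrrrrrrrrrrreeeeeeeeeeeeeeeeeeeee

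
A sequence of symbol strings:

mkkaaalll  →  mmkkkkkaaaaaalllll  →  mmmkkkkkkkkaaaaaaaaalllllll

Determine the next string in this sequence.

mmmmkkkkkkkkkkkaaaaaaaaaaaalllllllll

The n-th term is n m's then 3n-1 k's then 3n a's then 2n+1 l's (n = 1, 2, …).
At n = 4 the blocks have lengths 4, 11, 12, 9.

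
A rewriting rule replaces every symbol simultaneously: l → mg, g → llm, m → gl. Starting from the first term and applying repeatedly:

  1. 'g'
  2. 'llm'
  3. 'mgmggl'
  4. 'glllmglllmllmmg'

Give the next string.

Rewriting the 15 symbols of glllmglllmllmmg one by one yields llm mg mg mg gl llm mg mg mg gl mg mg gl gl llm; concatenated:

llmmgmgmgglllmmgmgmgglmgmgglglllm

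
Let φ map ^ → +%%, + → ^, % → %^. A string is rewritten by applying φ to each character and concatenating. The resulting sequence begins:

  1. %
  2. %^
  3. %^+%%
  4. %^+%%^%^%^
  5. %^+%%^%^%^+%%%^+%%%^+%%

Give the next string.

Applying the rule to each of the 23 symbols of %^+%%^%^%^+%%%^+%%%^+%% gives the pieces %^ +%% ^ %^ %^ +%% %^ +%% %^ +%% ^ %^ %^ %^ +%% ^ %^ %^ %^ +%% ^ %^ %^, which concatenate to the answer.

%^+%%^%^%^+%%%^+%%%^+%%^%^%^%^+%%^%^%^%^+%%^%^%^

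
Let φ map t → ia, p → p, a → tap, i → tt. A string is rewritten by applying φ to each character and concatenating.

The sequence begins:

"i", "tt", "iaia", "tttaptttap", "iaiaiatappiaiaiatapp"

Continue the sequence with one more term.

tttaptttaptttapiatappptttaptttaptttapiatappp

φ(iaiaiatappiaiaiatapp) expands symbol-by-symbol to tt tap tt tap tt tap ia tap p p tt tap tt tap tt tap ia tap p p; joining the 20 pieces gives the next term.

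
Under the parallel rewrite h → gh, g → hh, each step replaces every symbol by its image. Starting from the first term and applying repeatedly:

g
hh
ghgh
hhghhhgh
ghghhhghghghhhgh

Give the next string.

Applying the rule to each of the 16 symbols of ghghhhghghghhhgh gives the pieces hh gh hh gh gh gh hh gh hh gh hh gh gh gh hh gh, which concatenate to the answer.

hhghhhghghghhhghhhghhhghghghhhgh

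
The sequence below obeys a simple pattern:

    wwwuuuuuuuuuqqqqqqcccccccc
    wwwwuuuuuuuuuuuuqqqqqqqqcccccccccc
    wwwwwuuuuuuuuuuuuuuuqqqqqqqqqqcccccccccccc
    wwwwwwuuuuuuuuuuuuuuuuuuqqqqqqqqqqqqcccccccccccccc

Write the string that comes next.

Each string has the form w^{n} u^{3n} q^{2n} c^{2n+2}, where the shown terms are n = 3, 4, 5, 6.
Setting n = 7 gives 7, 21, 14, 16 characters in each block.

wwwwwwwuuuuuuuuuuuuuuuuuuuuuqqqqqqqqqqqqqqcccccccccccccccc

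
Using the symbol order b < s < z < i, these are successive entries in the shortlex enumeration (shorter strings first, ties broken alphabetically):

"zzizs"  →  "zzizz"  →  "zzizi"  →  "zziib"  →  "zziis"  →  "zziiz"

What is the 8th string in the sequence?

zibbb

Advancing 2 positions from zziiz through zziiz → zziii reaches term 8.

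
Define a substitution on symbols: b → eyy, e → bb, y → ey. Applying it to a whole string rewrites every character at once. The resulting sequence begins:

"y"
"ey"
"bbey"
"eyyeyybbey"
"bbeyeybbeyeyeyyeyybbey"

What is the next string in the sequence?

Rewriting the 22 symbols of bbeyeybbeyeyeyyeyybbey one by one yields eyy eyy bb ey bb ey eyy eyy bb ey bb ey bb ey ey bb ey ey eyy eyy bb ey; concatenated:

eyyeyybbeybbeyeyyeyybbeybbeybbeyeybbeyeyeyyeyybbey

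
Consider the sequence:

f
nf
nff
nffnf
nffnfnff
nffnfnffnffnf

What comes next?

From term 3 onward, concatenate the last term with the second-to-last: nf·f = nff, nff·nf = nffnf, …
Continuing: nffnfnffnffnf · nffnfnff gives term 7.

nffnfnffnffnfnffnfnff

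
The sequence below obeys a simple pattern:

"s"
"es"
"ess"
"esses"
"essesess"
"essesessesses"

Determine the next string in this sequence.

essesessessesessesess

From term 3 onward, concatenate the last term with the second-to-last: es·s = ess, ess·es = esses, …
Continuing: essesessesses · essesess gives term 7.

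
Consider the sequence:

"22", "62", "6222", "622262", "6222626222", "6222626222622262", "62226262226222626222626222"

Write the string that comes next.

622262622262226262226262226222626222622262

From term 3 onward, concatenate the last term with the second-to-last: 62·22 = 6222, 6222·62 = 622262, …
Continuing: 62226262226222626222626222 · 6222626222622262 gives term 8.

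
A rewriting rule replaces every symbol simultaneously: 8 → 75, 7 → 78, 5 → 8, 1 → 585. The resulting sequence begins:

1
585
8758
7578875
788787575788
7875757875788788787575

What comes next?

Rewriting the 22 symbols of 7875757875788788787575 one by one yields 78 75 78 8 78 8 78 75 78 8 78 75 75 78 75 75 78 75 78 8 78 8; concatenated:

787578878878757887875757875757875788788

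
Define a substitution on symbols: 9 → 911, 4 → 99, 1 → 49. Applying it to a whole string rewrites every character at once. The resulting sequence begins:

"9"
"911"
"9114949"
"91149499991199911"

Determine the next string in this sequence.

9114949999119991191191191149499119119114949

Replace each of the 17 characters of 91149499991199911 in place — 911 49 49 99 911 99 911 911 911 911 49 49 911 911 911 49 49 — and concatenate.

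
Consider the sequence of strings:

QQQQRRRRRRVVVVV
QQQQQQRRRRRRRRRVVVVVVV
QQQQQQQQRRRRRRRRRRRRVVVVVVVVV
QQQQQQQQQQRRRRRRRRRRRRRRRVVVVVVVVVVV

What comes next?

QQQQQQQQQQQQRRRRRRRRRRRRRRRRRRVVVVVVVVVVVVV

The n-th term is 2n Q's then 3n R's then 2n+1 V's, where the shown terms are n = 2, 3, 4, 5.
Setting n = 6 gives 12, 18, 13 characters in each block.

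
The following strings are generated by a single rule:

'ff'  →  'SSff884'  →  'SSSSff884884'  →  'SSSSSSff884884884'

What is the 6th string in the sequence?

Every step adds SS to the front and 884 to the end of the previous string.
From SSSSSSff884884884, 2 further steps: SSSSSSff884884884 → SSSSSSSSff884884884884 → (answer).

SSSSSSSSSSff884884884884884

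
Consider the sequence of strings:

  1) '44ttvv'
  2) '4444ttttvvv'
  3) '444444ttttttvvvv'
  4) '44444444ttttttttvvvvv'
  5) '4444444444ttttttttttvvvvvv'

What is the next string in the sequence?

The n-th term is 2n 4's then 2n t's then n+1 v's (n = 1, 2, …).
For the next term, n = 6, so the run lengths are 12, 12, 7.

444444444444ttttttttttttvvvvvvv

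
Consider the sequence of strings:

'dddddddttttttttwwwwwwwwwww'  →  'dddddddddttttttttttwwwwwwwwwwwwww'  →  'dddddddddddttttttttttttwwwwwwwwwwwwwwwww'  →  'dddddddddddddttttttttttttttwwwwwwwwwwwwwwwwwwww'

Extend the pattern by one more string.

dddddddddddddddttttttttttttttttwwwwwwwwwwwwwwwwwwwwwww

The n-th term is 2n+1 d's then 2n+2 t's then 3n+2 w's, where the shown terms are n = 3, 4, 5, 6.
At n = 7 the blocks have lengths 15, 16, 23.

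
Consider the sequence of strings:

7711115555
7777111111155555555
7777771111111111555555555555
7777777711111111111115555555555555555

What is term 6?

7777777777771111111111111111111555555555555555555555555

Term n consists of 2n 7's, followed by 3n+1 1's, followed by 4n 5's (n = 1, 2, …).
Setting n = 6 gives 12, 19, 24 characters in each block.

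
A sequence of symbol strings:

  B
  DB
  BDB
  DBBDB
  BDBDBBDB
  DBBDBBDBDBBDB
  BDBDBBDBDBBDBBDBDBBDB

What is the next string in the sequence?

From term 3 onward, concatenate the second-to-last term with the last: B·DB = BDB, DB·BDB = DBBDB, …
So term 8 is DBBDBBDBDBBDB·BDBDBBDBDBBDBBDBDBBDB.

DBBDBBDBDBBDBBDBDBBDBDBBDBBDBDBBDB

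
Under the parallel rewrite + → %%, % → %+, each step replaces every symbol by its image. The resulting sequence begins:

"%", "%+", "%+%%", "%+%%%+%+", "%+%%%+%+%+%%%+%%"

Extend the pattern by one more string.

Rewriting the 16 symbols of %+%%%+%+%+%%%+%% one by one yields %+ %% %+ %+ %+ %% %+ %% %+ %% %+ %+ %+ %% %+ %+; concatenated:

%+%%%+%+%+%%%+%%%+%%%+%+%+%%%+%+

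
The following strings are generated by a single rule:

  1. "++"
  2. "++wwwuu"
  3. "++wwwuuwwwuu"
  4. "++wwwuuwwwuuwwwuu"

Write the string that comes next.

Each term is the previous one with wwwuu appended.
Applying this once more to ++wwwuuwwwuuwwwuu:

++wwwuuwwwuuwwwuuwwwuu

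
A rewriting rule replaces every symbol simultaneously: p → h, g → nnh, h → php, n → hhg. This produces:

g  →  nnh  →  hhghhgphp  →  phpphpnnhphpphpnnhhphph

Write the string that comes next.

Replace each of the 23 characters of phpphpnnhphpphpnnhhphph in place — h php h h php h hhg hhg php h php h h php h hhg hhg php php h php h php — and concatenate.

hphphhphphhhghhgphphphphhphphhhghhgphpphphphphphp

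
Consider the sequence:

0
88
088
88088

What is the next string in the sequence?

From term 3 onward, concatenate the second-to-last term with the last: 0·88 = 088, 88·088 = 88088, …
The next term joins 088 and 88088.

08888088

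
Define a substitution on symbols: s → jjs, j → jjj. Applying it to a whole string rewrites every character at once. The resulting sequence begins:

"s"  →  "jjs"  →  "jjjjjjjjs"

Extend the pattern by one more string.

Expanding jjjjjjjjs: j→jjj, j→jjj, j→jjj, j→jjj, j→jjj, j→jjj, j→jjj, j→jjj, s→jjs. Concatenated: jjj jjj jjj jjj jjj jjj jjj jjj jjs.

jjjjjjjjjjjjjjjjjjjjjjjjjjs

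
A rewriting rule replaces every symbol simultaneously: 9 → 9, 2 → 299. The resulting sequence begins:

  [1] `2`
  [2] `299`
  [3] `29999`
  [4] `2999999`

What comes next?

299999999

Rewriting each symbol of 2999999: 2→299, 9→9, 9→9, 9→9, 9→9, 9→9, 9→9, which concatenates to 299 9 9 9 9 9 9.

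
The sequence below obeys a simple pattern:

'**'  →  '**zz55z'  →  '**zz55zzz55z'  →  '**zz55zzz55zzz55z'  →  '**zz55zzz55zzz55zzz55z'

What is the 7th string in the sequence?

**zz55zzz55zzz55zzz55zzz55zzz55z

Every step adds zz55z to the end: s(k+1) = s(k)·zz55z.
From **zz55zzz55zzz55zzz55z, 2 further steps: **zz55zzz55zzz55zzz55z → **zz55zzz55zzz55zzz55zzz55z → (answer).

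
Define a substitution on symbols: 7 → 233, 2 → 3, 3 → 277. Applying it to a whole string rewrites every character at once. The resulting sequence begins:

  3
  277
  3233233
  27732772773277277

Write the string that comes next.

Rewriting the 17 symbols of 27732772773277277 one by one yields 3 233 233 277 3 233 233 3 233 233 277 3 233 233 3 233 233; concatenated:

32332332773233233323323327732332333233233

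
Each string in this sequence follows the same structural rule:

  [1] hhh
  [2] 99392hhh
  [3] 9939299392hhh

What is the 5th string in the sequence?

The strings grow by a fixed prefix 99392 each time.
From 9939299392hhh, 2 further steps: 9939299392hhh → 993929939299392hhh → (answer).

99392993929939299392hhh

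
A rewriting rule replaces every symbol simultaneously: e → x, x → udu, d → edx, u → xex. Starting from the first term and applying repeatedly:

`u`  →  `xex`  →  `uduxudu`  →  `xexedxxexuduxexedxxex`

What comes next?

Rewriting the 21 symbols of xexedxxexuduxexedxxex one by one yields udu x udu x edx udu udu x udu xex edx xex udu x udu x edx udu udu x udu; concatenated:

uduxuduxedxuduuduxuduxexedxxexuduxuduxedxuduuduxudu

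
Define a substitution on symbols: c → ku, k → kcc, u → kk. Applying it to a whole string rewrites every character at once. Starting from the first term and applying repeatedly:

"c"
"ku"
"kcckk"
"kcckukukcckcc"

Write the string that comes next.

kcckukukcckkkcckkkcckukukcckuku

φ(kcckukukcckcc) expands symbol-by-symbol to kcc ku ku kcc kk kcc kk kcc ku ku kcc ku ku; joining the 13 pieces gives the next term.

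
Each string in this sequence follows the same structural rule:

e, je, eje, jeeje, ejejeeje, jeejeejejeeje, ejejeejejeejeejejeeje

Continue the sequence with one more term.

This is a Fibonacci-style word recurrence s(k) = s(k−2)·s(k−1): e.g. e·je = eje.
Continuing: jeejeejejeeje · ejejeejejeejeejejeeje gives term 8.

jeejeejejeejeejejeejejeejeejejeeje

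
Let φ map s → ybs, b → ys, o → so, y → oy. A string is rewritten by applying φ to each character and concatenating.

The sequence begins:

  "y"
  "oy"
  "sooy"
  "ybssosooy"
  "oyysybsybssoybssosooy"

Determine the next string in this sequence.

sooyoyybsoyysybsoyysybsybssooyysybsybssoybssosooy

Applying the rule to each of the 21 symbols of oyysybsybssoybssosooy gives the pieces so oy oy ybs oy ys ybs oy ys ybs ybs so oy ys ybs ybs so ybs so so oy, which concatenate to the answer.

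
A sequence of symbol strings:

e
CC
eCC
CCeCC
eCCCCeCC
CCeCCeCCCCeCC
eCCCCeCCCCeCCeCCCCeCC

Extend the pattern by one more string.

Each term (from the third on) is the two preceding terms concatenated in order: term 3 = e·CC = eCC.
Continuing: CCeCCeCCCCeCC · eCCCCeCCCCeCCeCCCCeCC gives term 8.

CCeCCeCCCCeCCeCCCCeCCCCeCCeCCCCeCC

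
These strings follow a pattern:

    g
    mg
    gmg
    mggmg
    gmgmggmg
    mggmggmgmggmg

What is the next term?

From term 3 onward, concatenate the second-to-last term with the last: g·mg = gmg, mg·gmg = mggmg, …
So term 7 is gmgmggmg·mggmggmgmggmg.

gmgmggmgmggmggmgmggmg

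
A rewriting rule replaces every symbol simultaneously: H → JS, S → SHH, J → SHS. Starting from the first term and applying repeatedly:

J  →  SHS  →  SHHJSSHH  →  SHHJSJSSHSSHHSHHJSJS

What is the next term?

Applying the rule to each of the 20 symbols of SHHJSJSSHSSHHSHHJSJS gives the pieces SHH JS JS SHS SHH SHS SHH SHH JS SHH SHH JS JS SHH JS JS SHS SHH SHS SHH, which concatenate to the answer.

SHHJSJSSHSSHHSHSSHHSHHJSSHHSHHJSJSSHHJSJSSHSSHHSHSSHH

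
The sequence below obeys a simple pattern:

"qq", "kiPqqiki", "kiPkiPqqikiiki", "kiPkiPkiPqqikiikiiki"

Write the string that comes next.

kiPkiPkiPkiPqqikiikiikiiki

Each term wraps the previous one in kiP on the left and iki on the right.
One more step from kiPkiPkiPqqikiikiiki gives the answer.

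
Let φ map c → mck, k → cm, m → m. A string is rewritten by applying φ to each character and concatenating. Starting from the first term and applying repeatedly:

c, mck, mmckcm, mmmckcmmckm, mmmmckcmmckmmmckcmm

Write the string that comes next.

Applying the rule to each of the 19 symbols of mmmmckcmmckmmmckcmm gives the pieces m m m m mck cm mck m m mck cm m m m mck cm mck m m, which concatenate to the answer.

mmmmmckcmmckmmmckcmmmmmckcmmckmm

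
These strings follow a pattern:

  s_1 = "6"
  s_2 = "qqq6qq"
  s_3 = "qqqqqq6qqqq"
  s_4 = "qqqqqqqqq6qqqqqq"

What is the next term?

Every step adds qqq to the front and qq to the end of the previous string.
Applying this once more to qqqqqqqqq6qqqqqq:

qqqqqqqqqqqq6qqqqqqqq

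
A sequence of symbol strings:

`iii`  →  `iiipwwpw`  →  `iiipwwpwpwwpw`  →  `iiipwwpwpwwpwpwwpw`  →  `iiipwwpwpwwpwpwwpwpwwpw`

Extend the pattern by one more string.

iiipwwpwpwwpwpwwpwpwwpwpwwpw

The strings grow by a fixed suffix pwwpw each time.
So the next term is iiipwwpwpwwpwpwwpwpwwpw·pwwpw.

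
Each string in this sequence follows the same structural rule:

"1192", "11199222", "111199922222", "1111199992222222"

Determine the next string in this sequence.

11111199999222222222

Reading off run lengths: 1 runs 2, 3, 4, 5; 9 runs 1, 2, 3, 4; 2 runs 1, 3, 5, 7 — each is linear in n (n = 1, 2, …).
At n = 5 the blocks have lengths 6, 5, 9.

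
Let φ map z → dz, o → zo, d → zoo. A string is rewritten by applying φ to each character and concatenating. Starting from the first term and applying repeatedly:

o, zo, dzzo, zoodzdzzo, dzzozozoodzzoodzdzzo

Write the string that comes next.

zoodzdzzodzzodzzozozoodzdzzozozoodzzoodzdzzo

Replace each of the 20 characters of dzzozozoodzzoodzdzzo in place — zoo dz dz zo dz zo dz zo zo zoo dz dz zo zo zoo dz zoo dz dz zo — and concatenate.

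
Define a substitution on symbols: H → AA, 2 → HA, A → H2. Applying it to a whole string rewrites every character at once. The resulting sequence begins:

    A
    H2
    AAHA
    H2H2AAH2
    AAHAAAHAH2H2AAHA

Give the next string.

H2H2AAH2H2H2AAH2AAHAAAHAH2H2AAH2

Applying the rule to each of the 16 symbols of AAHAAAHAH2H2AAHA gives the pieces H2 H2 AA H2 H2 H2 AA H2 AA HA AA HA H2 H2 AA H2, which concatenate to the answer.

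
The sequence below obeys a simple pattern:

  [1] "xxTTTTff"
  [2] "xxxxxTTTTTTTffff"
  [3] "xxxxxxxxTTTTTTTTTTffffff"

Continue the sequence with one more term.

xxxxxxxxxxxTTTTTTTTTTTTTffffffff

The n-th term is 3n-1 x's then 3n+1 T's then 2n f's (n = 1, 2, …).
At n = 4 the blocks have lengths 11, 13, 8.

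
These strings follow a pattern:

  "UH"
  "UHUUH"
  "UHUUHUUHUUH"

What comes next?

Every step duplicates the string with 'U' between the halves.
One more doubling of UHUUHUUHUUH gives the answer.

UHUUHUUHUUHUUHUUHUUHUUH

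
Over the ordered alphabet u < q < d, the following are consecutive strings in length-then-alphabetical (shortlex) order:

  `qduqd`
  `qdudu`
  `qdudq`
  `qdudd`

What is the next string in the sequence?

The successor of qdudd increments the rightmost position that isn't already d and resets every position after it to u.

qdquu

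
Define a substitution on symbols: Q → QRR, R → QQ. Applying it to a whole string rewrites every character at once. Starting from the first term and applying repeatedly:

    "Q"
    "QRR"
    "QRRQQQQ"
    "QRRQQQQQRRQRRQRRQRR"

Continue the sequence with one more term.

Rewriting the 19 symbols of QRRQQQQQRRQRRQRRQRR one by one yields QRR QQ QQ QRR QRR QRR QRR QRR QQ QQ QRR QQ QQ QRR QQ QQ QRR QQ QQ; concatenated:

QRRQQQQQRRQRRQRRQRRQRRQQQQQRRQQQQQRRQQQQQRRQQQQ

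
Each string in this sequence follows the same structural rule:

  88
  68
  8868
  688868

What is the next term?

8868688868

Each term (from the third on) is the two preceding terms concatenated in order: term 3 = 88·68 = 8868.
So term 5 is 8868·688868.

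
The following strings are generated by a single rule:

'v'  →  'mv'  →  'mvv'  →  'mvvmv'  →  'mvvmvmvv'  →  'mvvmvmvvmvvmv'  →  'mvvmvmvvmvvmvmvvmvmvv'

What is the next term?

mvvmvmvvmvvmvmvvmvmvvmvvmvmvvmvvmv

From term 3 onward, concatenate the last term with the second-to-last: mv·v = mvv, mvv·mv = mvvmv, …
So term 8 is mvvmvmvvmvvmvmvvmvmvv·mvvmvmvvmvvmv.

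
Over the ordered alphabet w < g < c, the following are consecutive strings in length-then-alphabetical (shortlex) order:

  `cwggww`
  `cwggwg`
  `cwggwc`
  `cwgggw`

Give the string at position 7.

cwggcw

Advancing 3 positions from cwgggw through cwgggw → cwgggg → cwgggc reaches term 7.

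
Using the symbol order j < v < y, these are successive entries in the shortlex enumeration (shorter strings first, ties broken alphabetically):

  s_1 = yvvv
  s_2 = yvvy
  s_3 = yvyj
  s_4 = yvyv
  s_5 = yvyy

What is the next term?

The successor of yvyy increments the rightmost position that isn't already y and resets every position after it to j.

yyjj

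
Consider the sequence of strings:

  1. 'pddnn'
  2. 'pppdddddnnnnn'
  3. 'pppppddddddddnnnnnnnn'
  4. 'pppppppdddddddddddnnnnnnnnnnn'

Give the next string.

The n-th term is 2n-1 p's then 3n-1 d's then 3n-1 n's (n = 1, 2, …).
At n = 5 the blocks have lengths 9, 14, 14.

pppppppppddddddddddddddnnnnnnnnnnnnnn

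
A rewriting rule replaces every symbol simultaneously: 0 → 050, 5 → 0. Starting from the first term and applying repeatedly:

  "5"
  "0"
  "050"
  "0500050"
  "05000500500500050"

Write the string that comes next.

Rewriting the 17 symbols of 05000500500500050 one by one yields 050 0 050 050 050 0 050 050 0 050 050 0 050 050 050 0 050; concatenated:

05000500500500050050005005000500500500050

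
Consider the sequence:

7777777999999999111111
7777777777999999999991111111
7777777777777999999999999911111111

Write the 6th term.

7777777777777777777777999999999999999999911111111111

Term n consists of 3n-2 7's, followed by 2n+3 9's, followed by n+3 1's, where the shown terms are n = 3, 4, 5.
Setting n = 8 gives 22, 19, 11 characters in each block.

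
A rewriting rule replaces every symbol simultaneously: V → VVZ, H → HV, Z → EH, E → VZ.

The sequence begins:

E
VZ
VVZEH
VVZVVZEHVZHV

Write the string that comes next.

Rewriting each symbol of VVZVVZEHVZHV: V→VVZ, V→VVZ, Z→EH, V→VVZ, V→VVZ, Z→EH, E→VZ, H→HV, V→VVZ, Z→EH, H→HV, V→VVZ, which concatenates to VVZ VVZ EH VVZ VVZ EH VZ HV VVZ EH HV VVZ.

VVZVVZEHVVZVVZEHVZHVVVZEHHVVVZ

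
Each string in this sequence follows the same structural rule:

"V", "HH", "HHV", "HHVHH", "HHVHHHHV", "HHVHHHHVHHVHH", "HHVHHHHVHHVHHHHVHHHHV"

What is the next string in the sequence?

This is a Fibonacci-style word recurrence s(k) = s(k−1)·s(k−2): e.g. HH·V = HHV.
The next term joins HHVHHHHVHHVHHHHVHHHHV and HHVHHHHVHHVHH.

HHVHHHHVHHVHHHHVHHHHVHHVHHHHVHHVHH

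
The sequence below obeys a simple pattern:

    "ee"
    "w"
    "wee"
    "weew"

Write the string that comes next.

Each term (from the third on) is the previous term followed by the one before it: term 3 = w·ee = wee.
The next term joins weew and wee.

weewwee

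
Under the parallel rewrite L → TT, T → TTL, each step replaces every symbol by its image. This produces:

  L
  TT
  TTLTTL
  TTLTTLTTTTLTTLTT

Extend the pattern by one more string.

Rewriting the 16 symbols of TTLTTLTTTTLTTLTT one by one yields TTL TTL TT TTL TTL TT TTL TTL TTL TTL TT TTL TTL TT TTL TTL; concatenated:

TTLTTLTTTTLTTLTTTTLTTLTTLTTLTTTTLTTLTTTTLTTL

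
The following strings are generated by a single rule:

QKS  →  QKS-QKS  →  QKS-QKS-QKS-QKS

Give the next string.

Every step duplicates the string with '-' between the halves.
So the next term is two copies of QKS-QKS-QKS-QKS with '-' between the halves.

QKS-QKS-QKS-QKS-QKS-QKS-QKS-QKS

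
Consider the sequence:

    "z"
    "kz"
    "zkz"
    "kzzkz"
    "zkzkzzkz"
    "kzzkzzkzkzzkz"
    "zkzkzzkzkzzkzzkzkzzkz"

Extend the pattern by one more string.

kzzkzzkzkzzkzzkzkzzkzkzzkzzkzkzzkz

From term 3 onward, concatenate the second-to-last term with the last: z·kz = zkz, kz·zkz = kzzkz, …
The next term joins kzzkzzkzkzzkz and zkzkzzkzkzzkzzkzkzzkz.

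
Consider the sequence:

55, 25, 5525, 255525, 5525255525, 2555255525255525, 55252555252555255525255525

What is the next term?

255525552525552555252555252555255525255525

Each term (from the third on) is the two preceding terms concatenated in order: term 3 = 55·25 = 5525.
Continuing: 2555255525255525 · 55252555252555255525255525 gives term 8.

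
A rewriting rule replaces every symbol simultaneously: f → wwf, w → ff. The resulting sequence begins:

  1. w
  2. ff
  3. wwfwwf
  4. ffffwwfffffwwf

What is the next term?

Applying the rule to each of the 14 symbols of ffffwwfffffwwf gives the pieces wwf wwf wwf wwf ff ff wwf wwf wwf wwf wwf ff ff wwf, which concatenate to the answer.

wwfwwfwwfwwfffffwwfwwfwwfwwfwwfffffwwf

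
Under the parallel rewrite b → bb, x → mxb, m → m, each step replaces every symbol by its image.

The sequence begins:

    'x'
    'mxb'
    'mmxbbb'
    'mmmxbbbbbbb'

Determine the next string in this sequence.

Rewriting each symbol of mmmxbbbbbbb: m→m, m→m, m→m, x→mxb, b→bb, b→bb, b→bb, b→bb, b→bb, b→bb, b→bb, which concatenates to m m m mxb bb bb bb bb bb bb bb.

mmmmxbbbbbbbbbbbbbbb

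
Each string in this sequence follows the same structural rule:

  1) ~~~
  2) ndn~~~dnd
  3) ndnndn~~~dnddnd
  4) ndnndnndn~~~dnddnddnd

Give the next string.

Every step adds ndn to the front and dnd to the end of the previous string.
So the next term is ndn·ndnndnndn~~~dnddnddnd·dnd.

ndnndnndnndn~~~dnddnddnddnd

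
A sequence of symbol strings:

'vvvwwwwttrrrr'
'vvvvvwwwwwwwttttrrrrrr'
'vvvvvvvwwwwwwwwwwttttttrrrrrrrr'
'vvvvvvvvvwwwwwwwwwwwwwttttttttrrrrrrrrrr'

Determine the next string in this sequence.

Term n consists of 2n-1 v's, followed by 3n-2 w's, followed by 2n-2 t's, followed by 2n r's, where the shown terms are n = 2, 3, 4, 5.
For the next term, n = 6, so the run lengths are 11, 16, 10, 12.

vvvvvvvvvvvwwwwwwwwwwwwwwwwttttttttttrrrrrrrrrrrr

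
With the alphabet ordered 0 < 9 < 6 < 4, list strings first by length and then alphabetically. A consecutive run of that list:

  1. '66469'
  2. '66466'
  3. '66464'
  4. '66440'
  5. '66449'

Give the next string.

The successor of 66449 increments the rightmost position that isn't already 4 and resets every position after it to 0.

66446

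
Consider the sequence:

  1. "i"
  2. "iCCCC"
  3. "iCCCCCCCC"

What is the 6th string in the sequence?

iCCCCCCCCCCCCCCCCCCCC

The strings grow by a fixed suffix CCCC each time.
From iCCCCCCCC, 3 further steps: iCCCCCCCC → iCCCCCCCCCCCC → iCCCCCCCCCCCCCCCC → (answer).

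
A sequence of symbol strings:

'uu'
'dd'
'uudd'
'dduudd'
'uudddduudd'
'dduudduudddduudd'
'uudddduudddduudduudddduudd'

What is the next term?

dduudduudddduudduudddduudddduudduudddduudd

This is a Fibonacci-style word recurrence s(k) = s(k−2)·s(k−1): e.g. uu·dd = uudd.
The next term joins dduudduudddduudd and uudddduudddduudduudddduudd.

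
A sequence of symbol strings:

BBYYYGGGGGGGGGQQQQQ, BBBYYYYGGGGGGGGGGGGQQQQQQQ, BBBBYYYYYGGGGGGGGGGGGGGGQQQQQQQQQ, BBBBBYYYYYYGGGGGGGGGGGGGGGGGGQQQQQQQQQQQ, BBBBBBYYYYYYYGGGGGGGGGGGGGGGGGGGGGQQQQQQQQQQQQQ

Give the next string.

BBBBBBBYYYYYYYYGGGGGGGGGGGGGGGGGGGGGGGGQQQQQQQQQQQQQQQ

Term n consists of n B's, followed by n+1 Y's, followed by 3n+3 G's, followed by 2n+1 Q's, where the shown terms are n = 2, 3, 4, 5, 6.
At n = 7 the blocks have lengths 7, 8, 24, 15.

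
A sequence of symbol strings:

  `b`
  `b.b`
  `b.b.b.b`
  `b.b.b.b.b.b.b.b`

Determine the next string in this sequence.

s(k+1) = s(k)·.·s(k) — each term doubles the last with '.' between the halves.
Doubling b.b.b.b.b.b.b.b with '.' between the halves:

b.b.b.b.b.b.b.b.b.b.b.b.b.b.b.b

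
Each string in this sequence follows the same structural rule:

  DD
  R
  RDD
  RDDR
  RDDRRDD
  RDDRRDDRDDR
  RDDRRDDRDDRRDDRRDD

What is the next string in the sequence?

RDDRRDDRDDRRDDRRDDRDDRRDDRDDR

From term 3 onward, concatenate the last term with the second-to-last: R·DD = RDD, RDD·R = RDDR, …
Continuing: RDDRRDDRDDRRDDRRDD · RDDRRDDRDDR gives term 8.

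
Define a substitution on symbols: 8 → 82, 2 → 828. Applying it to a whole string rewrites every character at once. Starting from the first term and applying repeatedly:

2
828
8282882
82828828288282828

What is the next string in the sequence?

82828828288282828828288282828828288282882

φ(82828828288282828) expands symbol-by-symbol to 82 828 82 828 82 82 828 82 828 82 82 828 82 828 82 828 82; joining the 17 pieces gives the next term.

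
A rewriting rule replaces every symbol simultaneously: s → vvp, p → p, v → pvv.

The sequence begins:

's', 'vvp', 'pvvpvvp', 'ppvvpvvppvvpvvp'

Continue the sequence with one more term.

Rewriting the 15 symbols of ppvvpvvppvvpvvp one by one yields p p pvv pvv p pvv pvv p p pvv pvv p pvv pvv p; concatenated:

pppvvpvvppvvpvvpppvvpvvppvvpvvp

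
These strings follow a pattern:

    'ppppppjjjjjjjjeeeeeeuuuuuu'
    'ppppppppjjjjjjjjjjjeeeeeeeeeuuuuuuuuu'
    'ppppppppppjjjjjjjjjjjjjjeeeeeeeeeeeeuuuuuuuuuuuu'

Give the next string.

ppppppppppppjjjjjjjjjjjjjjjjjeeeeeeeeeeeeeeeuuuuuuuuuuuuuuu

The n-th term is 2n+2 p's then 3n+2 j's then 3n e's then 3n u's, where the shown terms are n = 2, 3, 4.
For the next term, n = 5, so the run lengths are 12, 17, 15, 15.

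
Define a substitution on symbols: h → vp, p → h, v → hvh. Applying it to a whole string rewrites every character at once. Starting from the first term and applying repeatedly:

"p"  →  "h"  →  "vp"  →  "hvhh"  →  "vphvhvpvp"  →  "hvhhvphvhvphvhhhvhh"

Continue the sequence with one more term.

Rewriting the 19 symbols of hvhhvphvhvphvhhhvhh one by one yields vp hvh vp vp hvh h vp hvh vp hvh h vp hvh vp vp vp hvh vp vp; concatenated:

vphvhvpvphvhhvphvhvphvhhvphvhvpvpvphvhvpvp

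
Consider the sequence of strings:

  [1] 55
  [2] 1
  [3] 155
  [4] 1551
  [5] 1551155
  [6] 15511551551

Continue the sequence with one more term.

155115515511551155

This is a Fibonacci-style word recurrence s(k) = s(k−1)·s(k−2): e.g. 1·55 = 155.
The next term joins 15511551551 and 1551155.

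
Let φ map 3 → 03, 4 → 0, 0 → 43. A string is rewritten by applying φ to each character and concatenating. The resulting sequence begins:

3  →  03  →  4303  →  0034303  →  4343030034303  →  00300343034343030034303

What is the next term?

Rewriting the 23 symbols of 00300343034343030034303 one by one yields 43 43 03 43 43 03 0 03 43 03 0 03 0 03 43 03 43 43 03 0 03 43 03; concatenated:

434303434303003430300300343034343030034303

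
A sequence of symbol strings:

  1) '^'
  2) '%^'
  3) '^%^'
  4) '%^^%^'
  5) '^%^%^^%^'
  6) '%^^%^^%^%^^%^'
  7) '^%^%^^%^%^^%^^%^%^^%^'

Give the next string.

From term 3 onward, concatenate the second-to-last term with the last: ^·%^ = ^%^, %^·^%^ = %^^%^, …
The next term joins %^^%^^%^%^^%^ and ^%^%^^%^%^^%^^%^%^^%^.

%^^%^^%^%^^%^^%^%^^%^%^^%^^%^%^^%^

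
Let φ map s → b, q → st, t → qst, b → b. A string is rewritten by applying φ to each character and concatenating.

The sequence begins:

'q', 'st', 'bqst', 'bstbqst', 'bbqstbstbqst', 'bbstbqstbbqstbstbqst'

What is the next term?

Rewriting the 20 symbols of bbstbqstbbqstbstbqst one by one yields b b b qst b st b qst b b st b qst b b qst b st b qst; concatenated:

bbbqstbstbqstbbstbqstbbqstbstbqst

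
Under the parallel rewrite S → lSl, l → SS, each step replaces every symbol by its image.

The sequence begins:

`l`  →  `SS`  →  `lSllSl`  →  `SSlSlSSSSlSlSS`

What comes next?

Applying the rule to each of the 14 symbols of SSlSlSSSSlSlSS gives the pieces lSl lSl SS lSl SS lSl lSl lSl lSl SS lSl SS lSl lSl, which concatenate to the answer.

lSllSlSSlSlSSlSllSllSllSlSSlSlSSlSllSl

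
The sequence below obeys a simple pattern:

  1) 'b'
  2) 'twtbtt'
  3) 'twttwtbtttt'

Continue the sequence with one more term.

Every step adds twt to the front and tt to the end of the previous string.
Applying this once more to twttwtbtttt:

twttwttwtbtttttt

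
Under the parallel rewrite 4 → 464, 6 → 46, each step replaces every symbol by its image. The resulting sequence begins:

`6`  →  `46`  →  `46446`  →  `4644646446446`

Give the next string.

Applying the rule to each of the 13 symbols of 4644646446446 gives the pieces 464 46 464 464 46 464 46 464 464 46 464 464 46, which concatenate to the answer.

4644646446446464464644644646446446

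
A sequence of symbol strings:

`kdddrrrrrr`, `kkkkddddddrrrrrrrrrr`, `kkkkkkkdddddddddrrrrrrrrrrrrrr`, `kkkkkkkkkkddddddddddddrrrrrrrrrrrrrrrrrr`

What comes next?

kkkkkkkkkkkkkdddddddddddddddrrrrrrrrrrrrrrrrrrrrrr

The n-th term is 3n-2 k's then 3n d's then 4n+2 r's (n = 1, 2, …).
At n = 5 the blocks have lengths 13, 15, 22.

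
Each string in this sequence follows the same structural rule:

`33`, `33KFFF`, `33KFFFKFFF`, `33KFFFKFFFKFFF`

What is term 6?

33KFFFKFFFKFFFKFFFKFFF

Every step adds KFFF to the end: s(k+1) = s(k)·KFFF.
From 33KFFFKFFFKFFF, 2 further steps: 33KFFFKFFFKFFF → 33KFFFKFFFKFFFKFFF → (answer).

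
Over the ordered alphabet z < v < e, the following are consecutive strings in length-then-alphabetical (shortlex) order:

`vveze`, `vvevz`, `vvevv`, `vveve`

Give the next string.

vveez

The successor of vveve increments the rightmost position that isn't already e and resets every position after it to z.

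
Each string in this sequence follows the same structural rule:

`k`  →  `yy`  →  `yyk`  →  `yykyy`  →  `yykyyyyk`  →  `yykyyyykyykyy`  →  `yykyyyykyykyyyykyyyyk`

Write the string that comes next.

Each term (from the third on) is the previous term followed by the one before it: term 3 = yy·k = yyk.
Continuing: yykyyyykyykyyyykyyyyk · yykyyyykyykyy gives term 8.

yykyyyykyykyyyykyyyykyykyyyykyykyy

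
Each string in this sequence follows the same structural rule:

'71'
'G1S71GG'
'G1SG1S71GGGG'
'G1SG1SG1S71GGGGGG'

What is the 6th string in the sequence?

G1SG1SG1SG1SG1S71GGGGGGGGGG

Every step adds G1S to the front and GG to the end of the previous string.
From G1SG1SG1S71GGGGGG, 2 further steps: G1SG1SG1S71GGGGGG → G1SG1SG1SG1S71GGGGGGGG → (answer).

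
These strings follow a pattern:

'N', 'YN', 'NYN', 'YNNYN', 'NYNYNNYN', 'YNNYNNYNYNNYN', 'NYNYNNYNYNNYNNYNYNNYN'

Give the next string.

This is a Fibonacci-style word recurrence s(k) = s(k−2)·s(k−1): e.g. N·YN = NYN.
Continuing: YNNYNNYNYNNYN · NYNYNNYNYNNYNNYNYNNYN gives term 8.

YNNYNNYNYNNYNNYNYNNYNYNNYNNYNYNNYN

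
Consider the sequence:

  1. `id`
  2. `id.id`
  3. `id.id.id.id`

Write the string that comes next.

s(k+1) = s(k)·.·s(k) — each term doubles the last with '.' between the halves.
Doubling id.id.id.id with '.' between the halves:

id.id.id.id.id.id.id.id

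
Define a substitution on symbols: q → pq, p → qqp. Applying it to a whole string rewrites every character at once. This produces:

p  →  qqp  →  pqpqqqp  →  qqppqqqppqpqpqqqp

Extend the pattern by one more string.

φ(qqppqqqppqpqpqqqp) expands symbol-by-symbol to pq pq qqp qqp pq pq pq qqp qqp pq qqp pq qqp pq pq pq qqp; joining the 17 pieces gives the next term.

pqpqqqpqqppqpqpqqqpqqppqqqppqqqppqpqpqqqp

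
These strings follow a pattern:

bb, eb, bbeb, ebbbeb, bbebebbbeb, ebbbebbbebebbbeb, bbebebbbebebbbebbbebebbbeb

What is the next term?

This is a Fibonacci-style word recurrence s(k) = s(k−2)·s(k−1): e.g. bb·eb = bbeb.
Continuing: ebbbebbbebebbbeb · bbebebbbebebbbebbbebebbbeb gives term 8.

ebbbebbbebebbbebbbebebbbebebbbebbbebebbbeb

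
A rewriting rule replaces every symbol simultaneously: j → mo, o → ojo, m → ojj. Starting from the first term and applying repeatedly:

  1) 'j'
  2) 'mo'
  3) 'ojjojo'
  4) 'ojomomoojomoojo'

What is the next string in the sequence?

ojomoojoojjojoojjojoojomoojoojjojoojomoojo

Replace each of the 15 characters of ojomomoojomoojo in place — ojo mo ojo ojj ojo ojj ojo ojo mo ojo ojj ojo ojo mo ojo — and concatenate.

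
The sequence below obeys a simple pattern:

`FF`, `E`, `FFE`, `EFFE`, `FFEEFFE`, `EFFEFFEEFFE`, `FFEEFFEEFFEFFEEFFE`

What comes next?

EFFEFFEEFFEFFEEFFEEFFEFFEEFFE

This is a Fibonacci-style word recurrence s(k) = s(k−2)·s(k−1): e.g. FF·E = FFE.
The next term joins EFFEFFEEFFE and FFEEFFEEFFEFFEEFFE.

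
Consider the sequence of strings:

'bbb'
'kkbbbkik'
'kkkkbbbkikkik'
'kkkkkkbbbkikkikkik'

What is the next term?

Every step adds kk to the front and kik to the end of the previous string.
So the next term is kk·kkkkkkbbbkikkikkik·kik.

kkkkkkkkbbbkikkikkikkik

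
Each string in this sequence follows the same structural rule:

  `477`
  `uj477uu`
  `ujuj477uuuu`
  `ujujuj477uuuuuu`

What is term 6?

ujujujujuj477uuuuuuuuuu

Each term wraps the previous one in uj on the left and uu on the right.
From ujujuj477uuuuuu, 2 further steps: ujujuj477uuuuuu → ujujujuj477uuuuuuuu → (answer).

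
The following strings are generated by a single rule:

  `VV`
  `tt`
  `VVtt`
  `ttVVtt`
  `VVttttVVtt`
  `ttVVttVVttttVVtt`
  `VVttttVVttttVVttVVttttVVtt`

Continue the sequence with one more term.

ttVVttVVttttVVttVVttttVVttttVVttVVttttVVtt

From term 3 onward, concatenate the second-to-last term with the last: VV·tt = VVtt, tt·VVtt = ttVVtt, …
The next term joins ttVVttVVttttVVtt and VVttttVVttttVVttVVttttVVtt.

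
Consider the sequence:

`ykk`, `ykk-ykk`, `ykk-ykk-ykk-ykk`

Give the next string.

Each string is two copies of the previous one joined by '-'.
Doubling ykk-ykk-ykk-ykk with '-' between the halves:

ykk-ykk-ykk-ykk-ykk-ykk-ykk-ykk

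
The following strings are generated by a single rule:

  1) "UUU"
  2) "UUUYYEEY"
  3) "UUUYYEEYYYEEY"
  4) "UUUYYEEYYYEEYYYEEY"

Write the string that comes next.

UUUYYEEYYYEEYYYEEYYYEEY

Each term is the previous one with YYEEY appended.
So the next term is UUUYYEEYYYEEYYYEEY·YYEEY.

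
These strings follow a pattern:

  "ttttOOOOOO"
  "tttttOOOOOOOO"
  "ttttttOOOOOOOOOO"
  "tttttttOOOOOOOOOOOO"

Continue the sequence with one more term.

Reading off run lengths: t runs 4, 5, 6, 7; O runs 6, 8, 10, 12 — each is linear in n, where the shown terms are n = 3, 4, 5, 6.
At n = 7 the blocks have lengths 8, 14.

ttttttttOOOOOOOOOOOOOO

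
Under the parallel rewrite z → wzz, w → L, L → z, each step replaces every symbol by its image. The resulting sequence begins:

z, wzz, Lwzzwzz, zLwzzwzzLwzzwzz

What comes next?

Applying the rule to each of the 15 symbols of zLwzzwzzLwzzwzz gives the pieces wzz z L wzz wzz L wzz wzz z L wzz wzz L wzz wzz, which concatenate to the answer.

wzzzLwzzwzzLwzzwzzzLwzzwzzLwzzwzz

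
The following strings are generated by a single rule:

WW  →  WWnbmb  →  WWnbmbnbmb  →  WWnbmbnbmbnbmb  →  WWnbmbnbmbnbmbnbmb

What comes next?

The strings grow by a fixed suffix nbmb each time.
So the next term is WWnbmbnbmbnbmbnbmb·nbmb.

WWnbmbnbmbnbmbnbmbnbmb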